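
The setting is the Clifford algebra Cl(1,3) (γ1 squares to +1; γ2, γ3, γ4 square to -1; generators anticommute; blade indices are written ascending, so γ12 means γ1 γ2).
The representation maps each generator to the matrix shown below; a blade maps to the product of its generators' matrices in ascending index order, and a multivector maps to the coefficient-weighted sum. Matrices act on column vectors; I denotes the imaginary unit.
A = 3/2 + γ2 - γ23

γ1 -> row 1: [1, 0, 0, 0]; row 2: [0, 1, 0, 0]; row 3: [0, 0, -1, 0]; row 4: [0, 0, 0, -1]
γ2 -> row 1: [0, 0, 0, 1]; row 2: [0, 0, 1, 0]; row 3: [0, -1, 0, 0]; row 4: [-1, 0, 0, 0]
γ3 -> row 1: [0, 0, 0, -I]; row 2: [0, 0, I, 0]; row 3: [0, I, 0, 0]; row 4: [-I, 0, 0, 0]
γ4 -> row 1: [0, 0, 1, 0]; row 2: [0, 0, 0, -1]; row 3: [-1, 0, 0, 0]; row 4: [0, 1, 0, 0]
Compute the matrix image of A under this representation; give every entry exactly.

Bivector images (products of the table entries): rho(γ23) = rho(γ2)rho(γ3) = row 1: [-I, 0, 0, 0]; row 2: [0, I, 0, 0]; row 3: [0, 0, -I, 0]; row 4: [0, 0, 0, I].
M = (3/2)*1 + (1)*rho(γ2) + (-1)*rho(γ23), summed entrywise (1 is the identity matrix):
Answer: row 1: [3/2 + I, 0, 0, 1]; row 2: [0, 3/2 - I, 1, 0]; row 3: [0, -1, 3/2 + I, 0]; row 4: [-1, 0, 0, 3/2 - I]


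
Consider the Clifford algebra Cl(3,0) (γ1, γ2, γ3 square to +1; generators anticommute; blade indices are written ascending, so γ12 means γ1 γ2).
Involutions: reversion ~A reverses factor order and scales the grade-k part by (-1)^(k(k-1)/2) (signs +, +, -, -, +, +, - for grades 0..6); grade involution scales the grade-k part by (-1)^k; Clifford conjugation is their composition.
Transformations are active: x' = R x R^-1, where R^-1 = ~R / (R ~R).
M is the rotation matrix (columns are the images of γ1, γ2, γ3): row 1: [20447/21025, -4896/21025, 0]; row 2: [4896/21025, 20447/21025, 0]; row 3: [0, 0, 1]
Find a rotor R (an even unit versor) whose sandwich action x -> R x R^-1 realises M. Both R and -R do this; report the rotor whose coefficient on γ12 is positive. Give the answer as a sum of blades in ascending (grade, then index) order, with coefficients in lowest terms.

Method: write R = a + b12*γ12 + b13*γ13 + b23*γ23 with a^2 + b12^2 + b13^2 + b23^2 = 1 (so R^-1 = ~R). Expanding the columns R e_j ~R gives tr M = 4a^2 - 1 and, from the antisymmetric part, M21 - M12 = -4a*b12, M13 - M31 = 4a*b13, M32 - M23 = -4a*b23.
Here tr M = 61919/21025, so a^2 = (1 + tr M)/4 = 20736/21025 and a = ±144/145. Taking a = 144/145: M21 - M12 = 9792/21025, M13 - M31 = 0, M32 - M23 = 0, giving b12 = -17/145, b13 = 0, b23 = 0, i.e. R = 144/145 - 17/145*γ12.
Its γ12 coefficient is negative, so report the other preimage -R.
Answer: -144/145 + 17/145*γ12. Sheet selection: the two-to-one cover makes ±R indistinguishable at the matrix level (trace 61919/21025), so uniqueness comes from the required sign on γ12.


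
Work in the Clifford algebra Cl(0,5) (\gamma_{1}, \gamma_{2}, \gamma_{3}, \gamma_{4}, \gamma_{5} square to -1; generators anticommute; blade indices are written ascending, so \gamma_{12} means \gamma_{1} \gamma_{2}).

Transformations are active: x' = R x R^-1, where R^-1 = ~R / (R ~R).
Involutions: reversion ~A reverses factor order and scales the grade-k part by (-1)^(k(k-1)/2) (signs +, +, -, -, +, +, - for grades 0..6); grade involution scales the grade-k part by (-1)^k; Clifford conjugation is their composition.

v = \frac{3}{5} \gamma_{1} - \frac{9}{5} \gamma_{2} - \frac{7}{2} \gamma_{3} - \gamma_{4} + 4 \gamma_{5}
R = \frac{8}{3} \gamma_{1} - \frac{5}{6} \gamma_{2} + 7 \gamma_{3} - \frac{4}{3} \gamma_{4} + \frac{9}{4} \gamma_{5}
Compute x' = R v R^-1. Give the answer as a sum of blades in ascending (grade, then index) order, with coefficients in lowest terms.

~R = \frac{8}{3} \gamma_{1} - \frac{5}{6} \gamma_{2} + 7 \gamma_{3} - \frac{4}{3} \gamma_{4} + \frac{9}{4} \gamma_{5}, and R ~R = -\frac{3055}{48}, so R^-1 = ~R / (-\frac{3055}{48}).
R v = \frac{166}{15} - \frac{43}{10} \gamma_{12} - \frac{203}{15} \gamma_{13} - \frac{28}{15} \gamma_{14} + \frac{559}{60} \gamma_{15} + \frac{931}{60} \gamma_{23} - \frac{47}{30} \gamma_{24} + \frac{43}{60} \gamma_{25} - \frac{35}{3} \gamma_{34} + \frac{287}{8} \gamma_{35} - \frac{37}{12} \gamma_{45}
Answer: -\frac{69991}{45825} \gamma_{1} + \frac{19153}{9165} \gamma_{2} + \frac{32557}{30550} \gamma_{3} + \frac{67073}{45825} \gamma_{4} - \frac{73052}{15275} \gamma_{5}


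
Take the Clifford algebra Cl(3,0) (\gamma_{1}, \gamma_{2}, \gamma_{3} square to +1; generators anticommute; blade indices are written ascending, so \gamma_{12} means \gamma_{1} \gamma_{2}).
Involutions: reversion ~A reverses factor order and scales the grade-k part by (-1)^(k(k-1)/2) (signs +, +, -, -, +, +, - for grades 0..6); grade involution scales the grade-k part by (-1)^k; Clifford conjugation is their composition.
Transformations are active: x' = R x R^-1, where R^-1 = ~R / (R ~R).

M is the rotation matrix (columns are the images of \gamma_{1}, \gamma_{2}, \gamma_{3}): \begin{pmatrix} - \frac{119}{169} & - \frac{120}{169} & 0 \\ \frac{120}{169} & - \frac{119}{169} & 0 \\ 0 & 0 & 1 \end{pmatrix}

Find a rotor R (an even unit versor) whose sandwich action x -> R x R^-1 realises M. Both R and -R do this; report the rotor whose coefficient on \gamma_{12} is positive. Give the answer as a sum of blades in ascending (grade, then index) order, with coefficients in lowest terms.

Method: write R = a + b12*\gamma_{12} + b13*\gamma_{13} + b23*\gamma_{23} with a^2 + b12^2 + b13^2 + b23^2 = 1 (so R^-1 = ~R). Expanding the columns R e_j ~R gives tr M = 4a^2 - 1 and, from the antisymmetric part, M21 - M12 = -4a*b12, M13 - M31 = 4a*b13, M32 - M23 = -4a*b23.
Here tr M = -\frac{69}{169}, so a^2 = (1 + tr M)/4 = \frac{25}{169} and a = ±\frac{5}{13}. Taking a = \frac{5}{13}: M21 - M12 = \frac{240}{169}, M13 - M31 = 0, M32 - M23 = 0, giving b12 = -\frac{12}{13}, b13 = 0, b23 = 0, i.e. R = \frac{5}{13} - \frac{12}{13} \gamma_{12}.
Its \gamma_{12} coefficient is negative, so report the other preimage -R.
Answer: -\frac{5}{13} + \frac{12}{13} \gamma_{12}. Key observation: the double cover Spin(3) -> SO(3) sends R and -R to the same matrix (trace -\frac{69}{169} here), so the stated sign of the \gamma_{12} coefficient is what selects one sheet.


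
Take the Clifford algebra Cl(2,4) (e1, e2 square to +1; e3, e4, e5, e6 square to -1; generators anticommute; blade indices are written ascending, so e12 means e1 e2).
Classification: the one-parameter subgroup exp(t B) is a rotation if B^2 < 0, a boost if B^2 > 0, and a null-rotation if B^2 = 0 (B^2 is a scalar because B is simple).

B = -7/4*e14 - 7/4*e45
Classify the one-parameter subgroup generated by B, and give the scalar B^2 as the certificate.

B^2 term by term: the squares give (-7/4)^2*(e14)^2 + (-7/4)^2*(e45)^2 = 49/16*(+1) + 49/16*(-1) = 0 (each basis 2-blade squares to minus the product of its generators' squares); cross terms between blades sharing an index anticommute and cancel. So B^2 = 0.
Answer: null-rotation, certificate B^2 = 0. The class reads off the invariant scalar 0 directly.


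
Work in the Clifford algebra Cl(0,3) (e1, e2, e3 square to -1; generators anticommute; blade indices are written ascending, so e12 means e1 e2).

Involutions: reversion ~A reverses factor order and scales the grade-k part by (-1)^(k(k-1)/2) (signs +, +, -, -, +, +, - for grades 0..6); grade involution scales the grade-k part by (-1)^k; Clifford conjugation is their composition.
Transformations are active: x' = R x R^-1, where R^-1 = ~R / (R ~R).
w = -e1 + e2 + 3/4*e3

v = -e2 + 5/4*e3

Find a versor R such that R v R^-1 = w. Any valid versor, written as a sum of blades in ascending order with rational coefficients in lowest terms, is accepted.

Here q(v) = q(w) = -41/16; the classical choice R = v + w = -e1 + 2*e3 then realises v -> w under the sandwich.
Answer: -e1 + 2*e3


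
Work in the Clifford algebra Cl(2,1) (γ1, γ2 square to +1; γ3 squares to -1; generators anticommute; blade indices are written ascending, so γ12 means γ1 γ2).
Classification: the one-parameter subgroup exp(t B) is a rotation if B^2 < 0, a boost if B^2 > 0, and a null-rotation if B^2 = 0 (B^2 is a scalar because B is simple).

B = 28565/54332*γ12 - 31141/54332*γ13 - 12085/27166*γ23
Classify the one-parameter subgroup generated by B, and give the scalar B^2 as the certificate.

B^2 term by term: the squares give (28565/54332)^2*(γ12)^2 + (-31141/54332)^2*(γ13)^2 + (-12085/27166)^2*(γ23)^2 = 815959225/2951966224*(-1) + 969761881/2951966224*(+1) + 146047225/737991556*(+1) = 1/4 (each basis 2-blade squares to minus the product of its generators' squares); cross terms between blades sharing an index anticommute and cancel. So B^2 = 1/4.
Answer: boost, certificate B^2 = 1/4. Certificate logic: 1/4 is a conjugation-invariant scalar, so its sign fixes rotation versus boost versus null-rotation outright.


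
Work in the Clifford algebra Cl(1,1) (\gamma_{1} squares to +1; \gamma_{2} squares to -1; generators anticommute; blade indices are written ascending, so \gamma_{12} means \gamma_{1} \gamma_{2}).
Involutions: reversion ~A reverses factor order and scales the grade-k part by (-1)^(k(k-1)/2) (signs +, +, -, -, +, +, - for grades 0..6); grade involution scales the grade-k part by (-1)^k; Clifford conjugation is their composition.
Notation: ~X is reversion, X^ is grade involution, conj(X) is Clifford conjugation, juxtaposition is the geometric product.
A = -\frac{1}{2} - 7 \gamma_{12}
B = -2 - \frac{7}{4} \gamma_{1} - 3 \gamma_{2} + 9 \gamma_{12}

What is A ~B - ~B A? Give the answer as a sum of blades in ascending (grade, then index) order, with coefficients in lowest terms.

first term: 64 - \frac{161}{8} \gamma_{1} - \frac{43}{4} \gamma_{2} + \frac{37}{2} \gamma_{12}
second term: 64 + \frac{175}{8} \gamma_{1} + \frac{55}{4} \gamma_{2} + \frac{37}{2} \gamma_{12}
Answer: -42 \gamma_{1} - \frac{49}{2} \gamma_{2}


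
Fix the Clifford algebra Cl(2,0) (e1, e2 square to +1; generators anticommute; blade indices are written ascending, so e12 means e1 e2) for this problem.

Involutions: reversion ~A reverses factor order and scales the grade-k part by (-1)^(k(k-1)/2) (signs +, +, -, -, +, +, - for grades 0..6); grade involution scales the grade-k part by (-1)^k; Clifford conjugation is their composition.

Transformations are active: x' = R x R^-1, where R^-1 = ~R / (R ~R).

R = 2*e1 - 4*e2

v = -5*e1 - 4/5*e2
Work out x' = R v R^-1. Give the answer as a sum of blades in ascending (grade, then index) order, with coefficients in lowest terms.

~R = 2*e1 - 4*e2, and R ~R = 20, so R^-1 = ~R / (20).
R v = -34/5 - 108/5*e12
Answer: 91/25*e1 + 88/25*e2


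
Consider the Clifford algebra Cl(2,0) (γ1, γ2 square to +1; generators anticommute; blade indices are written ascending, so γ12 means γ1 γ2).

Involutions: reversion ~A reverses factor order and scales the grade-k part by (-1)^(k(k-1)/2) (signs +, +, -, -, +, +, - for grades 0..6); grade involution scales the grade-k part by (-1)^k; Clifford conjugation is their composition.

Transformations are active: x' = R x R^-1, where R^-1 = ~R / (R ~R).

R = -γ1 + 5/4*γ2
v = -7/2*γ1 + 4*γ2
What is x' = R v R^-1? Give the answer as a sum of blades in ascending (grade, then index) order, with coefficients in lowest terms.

~R = -γ1 + 5/4*γ2, and R ~R = 41/16, so R^-1 = ~R / (41/16).
R v = 17/2 + 3/8*γ12
Answer: -257/82*γ1 + 176/41*γ2


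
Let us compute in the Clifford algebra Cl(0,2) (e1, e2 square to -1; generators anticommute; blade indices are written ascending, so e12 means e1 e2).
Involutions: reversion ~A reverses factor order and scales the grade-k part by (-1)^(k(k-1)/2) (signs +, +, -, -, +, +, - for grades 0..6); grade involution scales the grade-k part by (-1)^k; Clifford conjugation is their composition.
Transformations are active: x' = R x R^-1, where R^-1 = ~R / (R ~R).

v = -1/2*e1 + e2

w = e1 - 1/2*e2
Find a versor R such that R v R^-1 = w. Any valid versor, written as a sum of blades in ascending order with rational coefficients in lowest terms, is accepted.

R = v + w = 1/2*e1 + 1/2*e2 works: the equal norms (-5/4) guarantee its sandwich swaps v into w.
Answer: 1/2*e1 + 1/2*e2


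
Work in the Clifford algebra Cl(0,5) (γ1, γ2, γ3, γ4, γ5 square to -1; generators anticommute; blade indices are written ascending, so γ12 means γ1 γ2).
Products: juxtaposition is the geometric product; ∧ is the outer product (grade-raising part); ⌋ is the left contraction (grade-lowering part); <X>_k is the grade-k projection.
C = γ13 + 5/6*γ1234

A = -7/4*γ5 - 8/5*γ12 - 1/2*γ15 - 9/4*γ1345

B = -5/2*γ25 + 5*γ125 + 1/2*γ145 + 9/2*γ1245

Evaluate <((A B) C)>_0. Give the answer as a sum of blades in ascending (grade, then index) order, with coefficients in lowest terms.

step 1: 15/8*γ2 + 9/8*γ3 - 1/4*γ4 + 8*γ5 + 10*γ12 + 7/8*γ14 - 4*γ15 - 81/8*γ23 + 9/4*γ24 + 36/5*γ45 - 63/8*γ124 - 45/4*γ234 - 4/5*γ245 + 45/8*γ1234
step 2: 75/16 + 21/2*γ1 + 105/16*γ3 + 81/8*γ12 + 15/8*γ13 + 135/16*γ14 + 445/48*γ23 + 45/8*γ24 - 221/24*γ34 + 4*γ35 - 25/12*γ123 + 165/16*γ124 + 21/16*γ134 + 22/3*γ135 - 63/8*γ234 - 9/4*γ1234 + 6*γ1235 + 36/5*γ1345 + 10/3*γ2345 + 112/15*γ12345
step 3: 75/16
Answer: 75/16


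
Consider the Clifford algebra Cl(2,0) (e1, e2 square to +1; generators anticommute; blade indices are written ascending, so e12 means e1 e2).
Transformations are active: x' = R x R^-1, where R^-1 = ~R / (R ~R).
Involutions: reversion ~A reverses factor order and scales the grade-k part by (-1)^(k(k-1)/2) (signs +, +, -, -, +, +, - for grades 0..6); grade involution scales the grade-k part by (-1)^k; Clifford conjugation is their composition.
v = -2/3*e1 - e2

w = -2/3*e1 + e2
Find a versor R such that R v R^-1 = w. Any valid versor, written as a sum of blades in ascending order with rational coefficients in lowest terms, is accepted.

Equal squares first: v^2 = w^2 = 13/9. Then v + w = -4/3*e1 is a versor taking v to w, provided it is invertible.
Answer: -4/3*e1


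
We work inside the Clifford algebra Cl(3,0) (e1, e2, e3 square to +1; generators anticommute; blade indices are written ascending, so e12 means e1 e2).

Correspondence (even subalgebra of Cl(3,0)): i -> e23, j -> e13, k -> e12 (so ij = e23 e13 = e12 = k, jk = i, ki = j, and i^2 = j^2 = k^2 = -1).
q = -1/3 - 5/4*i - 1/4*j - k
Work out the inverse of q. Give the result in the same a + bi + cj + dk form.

In blades: q = -1/3 - e12 - 1/4*e13 - 5/4*e23.
With qbar = -1/3 + e12 + 1/4*e13 + 5/4*e23 (scalar fixed, mapped units negated), q qbar = 197/72 (the sum of squared coefficients), so q^-1 = qbar / (197/72) = -24/197 + 72/197*e12 + 18/197*e13 + 90/197*e23; translating back:
Answer: -24/197 + 90/197*i + 18/197*j + 72/197*k


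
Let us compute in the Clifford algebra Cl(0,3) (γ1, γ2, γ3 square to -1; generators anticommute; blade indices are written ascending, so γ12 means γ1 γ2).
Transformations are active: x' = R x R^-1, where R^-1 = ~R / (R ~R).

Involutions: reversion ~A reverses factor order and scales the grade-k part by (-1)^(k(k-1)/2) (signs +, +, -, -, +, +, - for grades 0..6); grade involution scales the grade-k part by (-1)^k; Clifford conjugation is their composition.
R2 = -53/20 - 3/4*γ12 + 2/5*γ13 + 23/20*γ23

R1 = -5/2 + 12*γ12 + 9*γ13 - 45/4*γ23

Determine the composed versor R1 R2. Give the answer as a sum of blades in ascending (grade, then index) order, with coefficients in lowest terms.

Distribute over the terms of R1 (each basis-blade product reordered to ascending indices, repeated generators contracted through their squares):
(-5/2) R2 = 53/8 + 15/8*γ12 - γ13 - 23/8*γ23
(12*γ12) R2 = 9 - 159/5*γ12 - 69/5*γ13 + 24/5*γ23
(9*γ13) R2 = -18/5 + 207/20*γ12 - 477/20*γ13 + 27/4*γ23
(-45/4*γ23) R2 = 207/16 + 9/2*γ12 + 135/16*γ13 + 477/16*γ23
Summing the partial products and collecting blades:
Answer: 1997/80 - 603/40*γ12 - 2417/80*γ13 + 3079/80*γ23


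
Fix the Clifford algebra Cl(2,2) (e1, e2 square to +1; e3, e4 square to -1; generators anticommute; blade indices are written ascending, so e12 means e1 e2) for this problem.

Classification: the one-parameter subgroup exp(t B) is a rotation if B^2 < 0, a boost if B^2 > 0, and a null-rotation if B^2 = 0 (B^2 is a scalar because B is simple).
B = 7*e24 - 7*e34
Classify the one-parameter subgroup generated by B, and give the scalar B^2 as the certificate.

B^2 term by term: the squares give (7)^2*(e24)^2 + (-7)^2*(e34)^2 = 49*(+1) + 49*(-1) = 0 (each basis 2-blade squares to minus the product of its generators' squares); cross terms between blades sharing an index anticommute and cancel. So B^2 = 0.
Answer: null-rotation, certificate B^2 = 0. B^2 = 0 is basis-independent, so its sign is the whole story.


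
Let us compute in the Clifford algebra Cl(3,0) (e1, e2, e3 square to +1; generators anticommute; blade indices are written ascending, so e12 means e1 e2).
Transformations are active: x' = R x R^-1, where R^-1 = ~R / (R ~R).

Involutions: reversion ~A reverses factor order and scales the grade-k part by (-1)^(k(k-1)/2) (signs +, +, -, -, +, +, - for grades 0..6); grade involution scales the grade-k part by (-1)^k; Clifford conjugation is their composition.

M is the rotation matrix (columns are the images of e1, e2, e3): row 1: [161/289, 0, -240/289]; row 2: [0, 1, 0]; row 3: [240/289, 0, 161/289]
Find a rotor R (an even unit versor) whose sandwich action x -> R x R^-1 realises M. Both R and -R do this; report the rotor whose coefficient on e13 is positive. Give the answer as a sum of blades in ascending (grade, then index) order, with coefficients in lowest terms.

Method: write R = a + b12*e12 + b13*e13 + b23*e23 with a^2 + b12^2 + b13^2 + b23^2 = 1 (so R^-1 = ~R). Expanding the columns R e_j ~R gives tr M = 4a^2 - 1 and, from the antisymmetric part, M21 - M12 = -4a*b12, M13 - M31 = 4a*b13, M32 - M23 = -4a*b23.
Here tr M = 611/289, so a^2 = (1 + tr M)/4 = 225/289 and a = ±15/17. Taking a = 15/17: M21 - M12 = 0, M13 - M31 = -480/289, M32 - M23 = 0, giving b12 = 0, b13 = -8/17, b23 = 0, i.e. R = 15/17 - 8/17*e13.
Its e13 coefficient is negative, so report the other preimage -R.
Answer: -15/17 + 8/17*e13. Recall the cover is two-to-one: with M of trace 611/289, both preimages act alike, and the stated e13 sign chooses the sheet.


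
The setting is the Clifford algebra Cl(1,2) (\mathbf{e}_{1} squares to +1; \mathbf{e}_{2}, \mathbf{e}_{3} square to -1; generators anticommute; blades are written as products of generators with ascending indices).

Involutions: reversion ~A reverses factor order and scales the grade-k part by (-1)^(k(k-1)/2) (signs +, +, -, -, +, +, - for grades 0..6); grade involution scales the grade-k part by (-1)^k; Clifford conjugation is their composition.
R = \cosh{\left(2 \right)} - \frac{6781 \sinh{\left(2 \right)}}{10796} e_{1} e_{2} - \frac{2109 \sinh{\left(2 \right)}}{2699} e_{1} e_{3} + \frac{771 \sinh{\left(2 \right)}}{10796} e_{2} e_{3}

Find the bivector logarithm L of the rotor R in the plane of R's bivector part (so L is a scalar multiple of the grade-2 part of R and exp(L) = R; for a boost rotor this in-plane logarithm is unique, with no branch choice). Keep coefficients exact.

The scalar part of R is \cosh{\left(2 \right)}, which determines |rapidity| via cosh; the sign lives in the bivector part, and pairing them (bivector part over sinh of the rapidity = the plane) gives the unique in-plane L = rapidity * plane.
Concretely: cosh(rapidity) = \cosh{\left(2 \right)} gives rapidity = ±2, and since rapidity/sinh(rapidity) is even the sign is immaterial: L = (rapidity/sinh(rapidity)) * <R>_2 = (\frac{2}{\sinh{\left(2 \right)}}) * <R>_2.
Answer: - \frac{6781}{5398} e_{1} e_{2} - \frac{4218}{2699} e_{1} e_{3} + \frac{771}{5398} e_{2} e_{3}


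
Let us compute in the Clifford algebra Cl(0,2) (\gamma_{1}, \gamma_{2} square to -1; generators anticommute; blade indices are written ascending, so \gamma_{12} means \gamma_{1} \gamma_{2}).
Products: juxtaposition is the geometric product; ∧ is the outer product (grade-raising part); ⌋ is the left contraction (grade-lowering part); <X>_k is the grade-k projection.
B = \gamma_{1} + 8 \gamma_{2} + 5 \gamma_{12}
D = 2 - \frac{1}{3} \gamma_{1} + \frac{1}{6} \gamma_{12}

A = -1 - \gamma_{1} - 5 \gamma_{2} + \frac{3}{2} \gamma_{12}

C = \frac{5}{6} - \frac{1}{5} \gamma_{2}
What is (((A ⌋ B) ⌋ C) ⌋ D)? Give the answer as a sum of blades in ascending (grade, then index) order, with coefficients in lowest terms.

step 1: \frac{67}{2} - 26 \gamma_{1} - 3 \gamma_{2} - 5 \gamma_{12}
step 2: \frac{1639}{60} - \frac{67}{10} \gamma_{2}
step 3: \frac{1639}{30} - \frac{92}{9} \gamma_{1} + \frac{1639}{360} \gamma_{12}
Answer: \frac{1639}{30} - \frac{92}{9} \gamma_{1} + \frac{1639}{360} \gamma_{12}


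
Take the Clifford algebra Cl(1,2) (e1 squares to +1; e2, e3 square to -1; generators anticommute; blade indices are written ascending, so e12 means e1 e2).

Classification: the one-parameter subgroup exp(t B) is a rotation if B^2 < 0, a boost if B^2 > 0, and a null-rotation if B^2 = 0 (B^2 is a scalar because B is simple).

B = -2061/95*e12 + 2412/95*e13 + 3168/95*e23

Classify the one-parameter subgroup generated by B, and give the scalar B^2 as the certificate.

B^2 term by term: the squares give (-2061/95)^2*(e12)^2 + (2412/95)^2*(e13)^2 + (3168/95)^2*(e23)^2 = 4247721/9025*(+1) + 5817744/9025*(+1) + 10036224/9025*(-1) = 81/25 (each basis 2-blade squares to minus the product of its generators' squares); cross terms between blades sharing an index anticommute and cancel. So B^2 = 81/25.
Answer: boost, certificate B^2 = 81/25. The invariant at work: B^2 = 81/25 is unchanged by conjugation, hence its sign classifies the subgroup whatever basis B is written in.


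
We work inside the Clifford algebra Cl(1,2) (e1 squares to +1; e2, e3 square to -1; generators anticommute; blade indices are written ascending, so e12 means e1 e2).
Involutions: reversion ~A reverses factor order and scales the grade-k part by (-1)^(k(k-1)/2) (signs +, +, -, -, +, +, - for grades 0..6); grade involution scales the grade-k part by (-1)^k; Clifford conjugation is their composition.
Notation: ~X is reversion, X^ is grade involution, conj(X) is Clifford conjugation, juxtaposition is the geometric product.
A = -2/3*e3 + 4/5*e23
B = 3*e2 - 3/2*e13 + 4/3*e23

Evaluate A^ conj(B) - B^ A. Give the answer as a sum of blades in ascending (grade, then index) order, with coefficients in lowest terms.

first term: 16/15 + e1 - 8/9*e2 - 12/5*e3 - 6/5*e12 + 2*e23
second term: -16/15 - e1 + 8/9*e2 + 12/5*e3 - 6/5*e12 + 2*e23
Answer: 32/15 + 2*e1 - 16/9*e2 - 24/5*e3


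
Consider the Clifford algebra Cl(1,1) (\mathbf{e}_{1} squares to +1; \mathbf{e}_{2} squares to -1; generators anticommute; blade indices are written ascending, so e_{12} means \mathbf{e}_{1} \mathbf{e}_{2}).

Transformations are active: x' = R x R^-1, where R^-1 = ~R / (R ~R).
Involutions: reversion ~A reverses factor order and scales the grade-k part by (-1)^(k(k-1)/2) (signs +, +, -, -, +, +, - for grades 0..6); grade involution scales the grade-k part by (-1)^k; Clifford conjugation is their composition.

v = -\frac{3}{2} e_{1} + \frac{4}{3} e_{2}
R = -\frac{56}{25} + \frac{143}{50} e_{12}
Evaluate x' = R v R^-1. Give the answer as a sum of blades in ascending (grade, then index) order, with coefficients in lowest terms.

~R = -\frac{56}{25} - \frac{143}{50} e_{12}, and R ~R = -\frac{1581}{500}, so R^-1 = ~R / (-\frac{1581}{500}).
R v = -\frac{34}{75} e_{1} + \frac{391}{300} e_{2}
Answer: \frac{2393}{2790} e_{1} + \frac{716}{1395} e_{2}


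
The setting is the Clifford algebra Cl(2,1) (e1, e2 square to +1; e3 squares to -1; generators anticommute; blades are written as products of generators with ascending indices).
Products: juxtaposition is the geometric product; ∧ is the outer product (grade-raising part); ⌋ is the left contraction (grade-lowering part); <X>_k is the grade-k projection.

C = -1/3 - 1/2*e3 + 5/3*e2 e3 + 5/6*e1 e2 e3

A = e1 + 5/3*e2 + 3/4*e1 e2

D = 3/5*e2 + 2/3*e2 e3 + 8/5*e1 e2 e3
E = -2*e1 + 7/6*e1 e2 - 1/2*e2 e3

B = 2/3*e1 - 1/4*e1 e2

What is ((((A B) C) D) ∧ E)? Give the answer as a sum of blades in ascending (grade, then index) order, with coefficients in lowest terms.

step 1: 41/48 + 5/12*e1 - 3/4*e2 - 10/9*e1 e2
step 2: -41/144 - 5/36*e1 + 1/4*e2 - 649/864*e3 + 10/27*e1 e2 - 155/108*e1 e3 + 103/48*e2 e3 + 565/288*e1 e2 e3
step 3: 1699/360 + 10721/2160*e1 + 658/405*e2 - 3701/2160*e3 + 131/810*e1 e2 - 17239/12960*e1 e3 + 167/4320*e2 e3 + 169/540*e1 e2 e3
step 4: -1699/180*e1 + 11347/1296*e1 e2 - 3701/1080*e1 e3 - 1699/720*e2 e3 - 1846/405*e1 e2 e3
Answer: -1699/180*e1 + 11347/1296*e1 e2 - 3701/1080*e1 e3 - 1699/720*e2 e3 - 1846/405*e1 e2 e3


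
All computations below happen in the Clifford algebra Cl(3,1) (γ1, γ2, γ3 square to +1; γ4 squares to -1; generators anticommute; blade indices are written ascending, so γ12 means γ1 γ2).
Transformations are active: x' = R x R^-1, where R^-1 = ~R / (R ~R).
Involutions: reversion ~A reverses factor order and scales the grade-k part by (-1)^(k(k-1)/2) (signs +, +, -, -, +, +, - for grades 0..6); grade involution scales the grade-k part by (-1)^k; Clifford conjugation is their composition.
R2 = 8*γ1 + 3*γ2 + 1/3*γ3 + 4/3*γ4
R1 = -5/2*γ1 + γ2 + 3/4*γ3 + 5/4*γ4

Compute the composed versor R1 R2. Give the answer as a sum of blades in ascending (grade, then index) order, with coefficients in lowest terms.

Distribute over the terms of R1 (each basis-blade product reordered to ascending indices, repeated generators contracted through their squares):
(-5/2*γ1) R2 = -20 - 15/2*γ12 - 5/6*γ13 - 10/3*γ14
(γ2) R2 = 3 - 8*γ12 + 1/3*γ23 + 4/3*γ24
(3/4*γ3) R2 = 1/4 - 6*γ13 - 9/4*γ23 + γ34
(5/4*γ4) R2 = -5/3 - 10*γ14 - 15/4*γ24 - 5/12*γ34
Summing the partial products and collecting blades:
Answer: -221/12 - 31/2*γ12 - 41/6*γ13 - 40/3*γ14 - 23/12*γ23 - 29/12*γ24 + 7/12*γ34


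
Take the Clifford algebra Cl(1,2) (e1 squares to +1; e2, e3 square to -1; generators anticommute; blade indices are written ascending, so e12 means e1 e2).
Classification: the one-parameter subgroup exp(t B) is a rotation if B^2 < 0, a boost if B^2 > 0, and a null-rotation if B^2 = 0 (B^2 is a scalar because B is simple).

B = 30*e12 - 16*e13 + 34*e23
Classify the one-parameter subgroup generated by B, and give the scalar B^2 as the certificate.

B^2 term by term: the squares give (30)^2*(e12)^2 + (-16)^2*(e13)^2 + (34)^2*(e23)^2 = 900*(+1) + 256*(+1) + 1156*(-1) = 0 (each basis 2-blade squares to minus the product of its generators' squares); cross terms between blades sharing an index anticommute and cancel. So B^2 = 0.
Answer: null-rotation, certificate B^2 = 0. Why this suffices: the scalar 0 survives any versor conjugation, so its sign alone determines the class however B is presented.


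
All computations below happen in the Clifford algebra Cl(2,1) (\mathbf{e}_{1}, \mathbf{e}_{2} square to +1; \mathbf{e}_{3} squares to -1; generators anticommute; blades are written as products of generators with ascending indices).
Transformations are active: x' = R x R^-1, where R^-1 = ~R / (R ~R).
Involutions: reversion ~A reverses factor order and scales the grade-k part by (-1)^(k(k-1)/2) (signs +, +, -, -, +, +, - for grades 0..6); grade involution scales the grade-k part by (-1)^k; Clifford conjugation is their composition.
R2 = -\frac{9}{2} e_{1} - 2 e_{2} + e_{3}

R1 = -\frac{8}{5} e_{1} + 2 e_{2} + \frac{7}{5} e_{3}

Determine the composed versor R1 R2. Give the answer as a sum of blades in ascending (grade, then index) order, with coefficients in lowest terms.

Distribute over the terms of R1 (each basis-blade product reordered to ascending indices, repeated generators contracted through their squares):
(-\frac{8}{5} e_{1}) R2 = \frac{36}{5} + \frac{16}{5} e_{1} e_{2} - \frac{8}{5} e_{1} e_{3}
(2 e_{2}) R2 = -4 + 9 e_{1} e_{2} + 2 e_{2} e_{3}
(\frac{7}{5} e_{3}) R2 = -\frac{7}{5} + \frac{63}{10} e_{1} e_{3} + \frac{14}{5} e_{2} e_{3}
Summing the partial products and collecting blades:
Answer: \frac{9}{5} + \frac{61}{5} e_{1} e_{2} + \frac{47}{10} e_{1} e_{3} + \frac{24}{5} e_{2} e_{3}


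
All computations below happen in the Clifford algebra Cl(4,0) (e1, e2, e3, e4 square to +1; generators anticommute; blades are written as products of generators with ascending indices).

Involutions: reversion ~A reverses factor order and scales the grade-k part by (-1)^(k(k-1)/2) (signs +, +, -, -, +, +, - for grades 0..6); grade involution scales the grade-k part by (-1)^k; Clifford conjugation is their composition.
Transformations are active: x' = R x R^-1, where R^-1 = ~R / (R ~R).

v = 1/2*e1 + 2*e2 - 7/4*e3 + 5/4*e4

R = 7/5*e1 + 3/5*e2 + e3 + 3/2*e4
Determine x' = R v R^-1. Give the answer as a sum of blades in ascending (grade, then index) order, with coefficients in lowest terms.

~R = 7/5*e1 + 3/5*e2 + e3 + 3/2*e4, and R ~R = 557/100, so R^-1 = ~R / (557/100).
R v = 81/40 + 5/2*e1 e2 - 59/20*e1 e3 + e1 e4 - 61/20*e2 e3 - 9/4*e2 e4 + 31/8*e3 e4
Answer: 577/1114*e1 - 871/557*e2 + 5519/2228*e3 - 355/2228*e4


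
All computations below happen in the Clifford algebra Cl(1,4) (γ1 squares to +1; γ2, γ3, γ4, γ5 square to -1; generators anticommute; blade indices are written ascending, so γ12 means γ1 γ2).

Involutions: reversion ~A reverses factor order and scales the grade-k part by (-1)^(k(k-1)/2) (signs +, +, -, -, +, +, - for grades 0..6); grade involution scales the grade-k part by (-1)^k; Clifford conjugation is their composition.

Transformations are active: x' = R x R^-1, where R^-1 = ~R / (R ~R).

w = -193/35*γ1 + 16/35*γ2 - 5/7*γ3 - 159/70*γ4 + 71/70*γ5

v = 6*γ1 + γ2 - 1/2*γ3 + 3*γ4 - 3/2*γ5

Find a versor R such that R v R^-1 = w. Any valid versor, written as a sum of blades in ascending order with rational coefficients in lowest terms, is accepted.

Why this works: both vectors square to 47/2, so q(v) = q(w) and R = v + w = 17/35*γ1 + 51/35*γ2 - 17/14*γ3 + 51/70*γ4 - 17/35*γ5 carries v to w — its own direction survives, the complement (v - w)/2 flips.
Answer: 17/35*γ1 + 51/35*γ2 - 17/14*γ3 + 51/70*γ4 - 17/35*γ5


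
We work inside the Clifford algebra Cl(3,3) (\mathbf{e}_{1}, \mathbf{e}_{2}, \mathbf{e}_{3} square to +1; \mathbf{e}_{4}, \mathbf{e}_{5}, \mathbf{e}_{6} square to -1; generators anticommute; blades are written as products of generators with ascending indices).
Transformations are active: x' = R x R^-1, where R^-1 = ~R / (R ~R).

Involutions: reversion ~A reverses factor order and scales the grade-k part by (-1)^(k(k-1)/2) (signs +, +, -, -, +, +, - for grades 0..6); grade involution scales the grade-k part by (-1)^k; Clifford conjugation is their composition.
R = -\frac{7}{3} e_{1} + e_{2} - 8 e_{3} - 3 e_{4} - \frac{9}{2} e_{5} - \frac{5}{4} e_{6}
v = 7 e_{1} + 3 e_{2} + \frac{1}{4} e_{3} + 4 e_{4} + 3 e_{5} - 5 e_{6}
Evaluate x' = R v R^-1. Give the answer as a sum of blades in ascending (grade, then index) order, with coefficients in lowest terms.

~R = -\frac{7}{3} e_{1} + e_{2} - 8 e_{3} - 3 e_{4} - \frac{9}{2} e_{5} - \frac{5}{4} e_{6}, and R ~R = \frac{5707}{144}, so R^-1 = ~R / (\frac{5707}{144}).
R v = \frac{47}{12} - 14 e_{1} e_{2} + \frac{665}{12} e_{1} e_{3} + \frac{35}{3} e_{1} e_{4} + \frac{49}{2} e_{1} e_{5} + \frac{245}{12} e_{1} e_{6} + \frac{97}{4} e_{2} e_{3} + 13 e_{2} e_{4} + \frac{33}{2} e_{2} e_{5} - \frac{5}{4} e_{2} e_{6} - \frac{125}{4} e_{3} e_{4} - \frac{183}{8} e_{3} e_{5} + \frac{645}{16} e_{3} e_{6} + 9 e_{4} e_{5} + 20 e_{4} e_{6} + \frac{105}{4} e_{5} e_{6}
Answer: -\frac{42581}{5707} e_{1} - \frac{15993}{5707} e_{2} - \frac{41803}{22828} e_{3} - \frac{26212}{5707} e_{4} - \frac{22197}{5707} e_{5} + \frac{27125}{5707} e_{6}


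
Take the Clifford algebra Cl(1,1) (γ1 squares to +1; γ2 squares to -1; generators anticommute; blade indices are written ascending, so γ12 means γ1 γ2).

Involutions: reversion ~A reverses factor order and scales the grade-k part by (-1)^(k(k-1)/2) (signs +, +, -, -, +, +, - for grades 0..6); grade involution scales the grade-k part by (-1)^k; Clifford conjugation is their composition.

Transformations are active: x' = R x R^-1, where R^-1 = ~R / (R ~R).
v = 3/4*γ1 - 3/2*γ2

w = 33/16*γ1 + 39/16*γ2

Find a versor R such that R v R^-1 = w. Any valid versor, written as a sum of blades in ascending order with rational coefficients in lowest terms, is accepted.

A norm check does it: q(v) = q(w) = -27/16, hence R = v + w = 45/16*γ1 + 15/16*γ2 realises the map — parallel part kept, (v - w)/2 negated, v carried to w.
Answer: 45/16*γ1 + 15/16*γ2


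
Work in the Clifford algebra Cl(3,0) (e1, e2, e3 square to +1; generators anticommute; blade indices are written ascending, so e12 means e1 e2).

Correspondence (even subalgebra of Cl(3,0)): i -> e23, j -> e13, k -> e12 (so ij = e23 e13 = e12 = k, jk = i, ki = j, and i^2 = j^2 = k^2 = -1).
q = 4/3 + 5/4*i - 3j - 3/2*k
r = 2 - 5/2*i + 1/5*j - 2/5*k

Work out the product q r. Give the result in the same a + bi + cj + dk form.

In blades: q = 4/3 - 3/2*e12 - 3*e13 + 5/4*e23, r = 2 - 2/5*e12 + 1/5*e13 - 5/2*e23.
Distribute q over r term by term (generator squares from the signature, products reordered to ascending indices): (4/3)*r = 8/3 - 8/15*e12 + 4/15*e13 - 10/3*e23; (-3/2*e12)*r = -3/5 - 3*e12 + 15/4*e13 + 3/10*e23; (-3*e13)*r = 3/5 - 15/2*e12 - 6*e13 + 6/5*e23; (5/4*e23)*r = 25/8 + 1/4*e12 + 1/2*e13 + 5/2*e23.
Sum: 139/24 - 647/60*e12 - 89/60*e13 + 2/3*e23; translating back through the correspondence:
Answer: 139/24 + 2/3*i - 89/60*j - 647/60*k


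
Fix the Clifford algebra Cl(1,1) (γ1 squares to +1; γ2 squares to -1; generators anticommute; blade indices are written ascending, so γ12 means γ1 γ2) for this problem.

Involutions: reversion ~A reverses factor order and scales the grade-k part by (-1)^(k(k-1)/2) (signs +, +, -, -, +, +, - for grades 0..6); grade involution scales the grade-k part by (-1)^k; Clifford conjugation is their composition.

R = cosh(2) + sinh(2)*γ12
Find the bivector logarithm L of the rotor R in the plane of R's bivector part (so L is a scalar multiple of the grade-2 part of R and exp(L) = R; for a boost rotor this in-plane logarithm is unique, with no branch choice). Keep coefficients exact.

The scalar part of R is cosh(2), giving the rapidity magnitude (cosh is even); the bivector part supplies orientation, its quotient by sinh of the rapidity is the plane, and L = rapidity * plane — unique in that plane, since flipping both signs leaves L unchanged.
Concretely: cosh(rapidity) = cosh(2) gives rapidity = ±2, and since rapidity/sinh(rapidity) is even the sign is immaterial: L = (rapidity/sinh(rapidity)) * <R>_2 = (2/sinh(2)) * <R>_2.
Answer: 2*γ12


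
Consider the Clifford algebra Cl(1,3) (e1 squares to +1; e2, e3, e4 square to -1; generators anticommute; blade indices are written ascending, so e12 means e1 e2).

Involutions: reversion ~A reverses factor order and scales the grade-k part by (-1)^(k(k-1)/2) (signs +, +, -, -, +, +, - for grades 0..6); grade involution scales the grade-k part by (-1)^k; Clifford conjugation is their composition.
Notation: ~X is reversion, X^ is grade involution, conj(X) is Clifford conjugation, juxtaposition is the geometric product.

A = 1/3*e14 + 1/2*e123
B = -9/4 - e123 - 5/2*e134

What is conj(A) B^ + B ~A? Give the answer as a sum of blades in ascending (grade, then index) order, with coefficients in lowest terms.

first term: -1/2 + 5/6*e3 + 3/4*e14 - 5/4*e24 - 9/8*e123 + 1/3*e234
second term: -1/2 - 5/6*e3 + 3/4*e14 + 5/4*e24 + 9/8*e123 + 1/3*e234
Answer: -1 + 3/2*e14 + 2/3*e234


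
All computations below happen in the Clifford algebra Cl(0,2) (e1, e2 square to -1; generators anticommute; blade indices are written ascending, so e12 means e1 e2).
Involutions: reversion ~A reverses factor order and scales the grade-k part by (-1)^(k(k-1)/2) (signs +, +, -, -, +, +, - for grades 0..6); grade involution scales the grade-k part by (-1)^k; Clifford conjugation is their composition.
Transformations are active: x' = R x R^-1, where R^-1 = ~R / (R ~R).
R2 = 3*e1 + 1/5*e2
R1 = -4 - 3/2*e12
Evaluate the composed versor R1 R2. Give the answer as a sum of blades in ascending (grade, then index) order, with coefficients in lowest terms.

Distribute over the terms of R1 (each basis-blade product reordered to ascending indices, repeated generators contracted through their squares):
(-4) R2 = -12*e1 - 4/5*e2
(-3/2*e12) R2 = 3/10*e1 - 9/2*e2
Summing the partial products and collecting blades:
Answer: -117/10*e1 - 53/10*e2


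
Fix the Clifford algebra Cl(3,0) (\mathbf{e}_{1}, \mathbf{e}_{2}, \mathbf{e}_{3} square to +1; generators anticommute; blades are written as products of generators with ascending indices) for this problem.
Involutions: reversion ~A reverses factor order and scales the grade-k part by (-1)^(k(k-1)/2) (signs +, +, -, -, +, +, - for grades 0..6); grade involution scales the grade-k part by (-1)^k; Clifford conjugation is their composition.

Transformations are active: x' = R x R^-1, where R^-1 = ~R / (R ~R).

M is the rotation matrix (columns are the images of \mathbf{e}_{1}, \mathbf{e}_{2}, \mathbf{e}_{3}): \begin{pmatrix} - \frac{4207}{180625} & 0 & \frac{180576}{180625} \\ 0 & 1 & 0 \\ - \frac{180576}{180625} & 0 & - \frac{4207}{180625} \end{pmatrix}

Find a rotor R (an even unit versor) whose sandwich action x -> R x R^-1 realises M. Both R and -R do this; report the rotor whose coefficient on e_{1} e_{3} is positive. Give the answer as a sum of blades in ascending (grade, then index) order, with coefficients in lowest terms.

Method: write R = a + b12*e_{1} e_{2} + b13*e_{1} e_{3} + b23*e_{2} e_{3} with a^2 + b12^2 + b13^2 + b23^2 = 1 (so R^-1 = ~R). Expanding the columns R e_j ~R gives tr M = 4a^2 - 1 and, from the antisymmetric part, M21 - M12 = -4a*b12, M13 - M31 = 4a*b13, M32 - M23 = -4a*b23.
Here tr M = \frac{172211}{180625}, so a^2 = (1 + tr M)/4 = \frac{88209}{180625} and a = ±\frac{297}{425}. Taking a = \frac{297}{425}: M21 - M12 = 0, M13 - M31 = \frac{361152}{180625}, M32 - M23 = 0, giving b12 = 0, b13 = \frac{304}{425}, b23 = 0, i.e. R = \frac{297}{425} + \frac{304}{425} e_{1} e_{3}.
Its e_{1} e_{3} coefficient is already positive.
Answer: \frac{297}{425} + \frac{304}{425} e_{1} e_{3}. Uniqueness: Spin(3) -> SO(3) maps R and -R to the same rotation of trace \frac{172211}{180625}; fixing the sign of the e_{1} e_{3} coefficient removes the ambiguity.


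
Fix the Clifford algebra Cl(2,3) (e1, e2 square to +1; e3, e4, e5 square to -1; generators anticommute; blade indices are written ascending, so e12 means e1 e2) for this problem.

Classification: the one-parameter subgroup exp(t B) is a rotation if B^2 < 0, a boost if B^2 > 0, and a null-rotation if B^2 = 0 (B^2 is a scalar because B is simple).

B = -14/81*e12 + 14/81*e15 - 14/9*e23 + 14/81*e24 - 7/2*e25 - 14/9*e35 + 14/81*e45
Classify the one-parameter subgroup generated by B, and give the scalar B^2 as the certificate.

B^2 term by term: the squares give (-14/81)^2*(e12)^2 + (14/81)^2*(e15)^2 + (-14/9)^2*(e23)^2 + (14/81)^2*(e24)^2 + (-7/2)^2*(e25)^2 + (-14/9)^2*(e35)^2 + (14/81)^2*(e45)^2 = 196/6561*(-1) + 196/6561*(+1) + 196/81*(+1) + 196/6561*(+1) + 49/4*(+1) + 196/81*(-1) + 196/6561*(-1) = 49/4 (each basis 2-blade squares to minus the product of its generators' squares); cross terms between blades sharing an index anticommute and cancel; the commuting (index-disjoint) pairs give grade-4 terms 2*c*c'*(blade product), which cancel blade by blade — e1235: 392/729 - 392/729 = 0; e1245: -392/6561 + 392/6561 = 0; e2345: -392/729 + 392/729 = 0 — confirming B is simple. So B^2 = 49/4.
Answer: boost, certificate B^2 = 49/4. No conjugation can change B^2 = 49/4; the sign gives the class.


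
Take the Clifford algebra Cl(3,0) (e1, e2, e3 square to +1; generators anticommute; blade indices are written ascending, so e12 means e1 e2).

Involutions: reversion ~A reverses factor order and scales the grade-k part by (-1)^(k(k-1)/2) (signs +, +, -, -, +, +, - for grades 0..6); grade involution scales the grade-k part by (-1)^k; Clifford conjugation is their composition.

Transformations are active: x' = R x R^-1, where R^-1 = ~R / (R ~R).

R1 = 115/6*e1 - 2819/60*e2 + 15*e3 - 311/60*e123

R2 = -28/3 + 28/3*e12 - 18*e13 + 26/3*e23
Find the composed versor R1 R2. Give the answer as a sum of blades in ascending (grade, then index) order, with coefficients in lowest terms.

Distribute over the terms of R1 (each basis-blade product reordered to ascending indices, repeated generators contracted through their squares):
(115/6*e1) R2 = -1610/9*e1 + 1610/9*e2 - 345*e3 + 1495/9*e123
(-2819/60*e2) R2 = 19733/45*e1 + 19733/45*e2 - 36647/90*e3 - 8457/10*e123
(15*e3) R2 = 270*e1 - 130*e2 - 140*e3 + 140*e123
(-311/60*e123) R2 = 4043/90*e1 + 933/10*e2 + 2177/45*e3 + 2177/45*e123
Summing the partial products and collecting blades:
Answer: 51709/90*e1 + 5807/10*e2 - 75943/90*e3 - 44209/90*e123
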